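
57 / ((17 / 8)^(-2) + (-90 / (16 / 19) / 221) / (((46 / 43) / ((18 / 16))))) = -630454656 / 3175637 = -198.53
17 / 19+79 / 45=2266 / 855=2.65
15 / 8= 1.88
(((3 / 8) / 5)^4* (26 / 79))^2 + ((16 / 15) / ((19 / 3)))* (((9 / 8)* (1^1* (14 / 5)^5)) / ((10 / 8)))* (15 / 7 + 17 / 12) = 18040504095164429931 / 194279833600000000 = 92.86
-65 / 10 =-13 / 2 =-6.50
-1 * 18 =-18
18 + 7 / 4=79 / 4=19.75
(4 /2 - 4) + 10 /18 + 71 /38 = 145 /342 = 0.42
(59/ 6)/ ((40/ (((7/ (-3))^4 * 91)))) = 663.12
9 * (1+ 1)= 18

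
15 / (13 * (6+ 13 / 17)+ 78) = 255 / 2821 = 0.09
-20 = -20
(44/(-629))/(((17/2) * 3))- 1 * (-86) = 2758706/32079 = 86.00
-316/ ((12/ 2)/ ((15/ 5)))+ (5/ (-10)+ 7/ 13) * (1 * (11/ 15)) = -61609/ 390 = -157.97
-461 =-461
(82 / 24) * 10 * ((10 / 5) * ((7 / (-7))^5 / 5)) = -41 / 3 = -13.67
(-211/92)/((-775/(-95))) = -4009/14260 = -0.28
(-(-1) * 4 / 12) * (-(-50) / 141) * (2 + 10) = 200 / 141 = 1.42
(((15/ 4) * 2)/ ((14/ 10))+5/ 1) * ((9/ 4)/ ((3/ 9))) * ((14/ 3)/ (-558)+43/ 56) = 5161855/ 97216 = 53.10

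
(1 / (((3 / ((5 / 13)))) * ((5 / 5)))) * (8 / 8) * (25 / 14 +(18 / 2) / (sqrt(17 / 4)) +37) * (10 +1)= 330 * sqrt(17) / 221 +9955 / 182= 60.85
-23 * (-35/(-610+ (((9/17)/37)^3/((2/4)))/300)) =-10016542107250/7590174764257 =-1.32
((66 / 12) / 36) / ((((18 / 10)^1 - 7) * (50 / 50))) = -55 / 1872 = -0.03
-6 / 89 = -0.07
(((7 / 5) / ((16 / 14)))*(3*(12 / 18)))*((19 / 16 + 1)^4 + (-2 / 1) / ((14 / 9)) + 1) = 72613121 / 1310720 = 55.40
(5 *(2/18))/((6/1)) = 5/54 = 0.09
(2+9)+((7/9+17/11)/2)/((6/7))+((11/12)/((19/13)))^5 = 84394761503461/6777459330048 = 12.45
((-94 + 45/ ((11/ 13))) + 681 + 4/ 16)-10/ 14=197033/ 308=639.72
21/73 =0.29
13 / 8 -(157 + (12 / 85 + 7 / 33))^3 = -3896075.51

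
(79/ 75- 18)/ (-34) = 1271/ 2550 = 0.50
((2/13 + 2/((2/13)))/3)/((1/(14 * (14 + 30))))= 35112/13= 2700.92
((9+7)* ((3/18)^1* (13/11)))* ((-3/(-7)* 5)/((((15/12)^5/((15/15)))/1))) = 106496/48125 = 2.21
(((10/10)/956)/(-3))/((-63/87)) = 29/60228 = 0.00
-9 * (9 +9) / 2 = -81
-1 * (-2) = 2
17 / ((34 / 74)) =37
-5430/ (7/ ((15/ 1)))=-81450/ 7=-11635.71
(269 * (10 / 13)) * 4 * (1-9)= -86080 / 13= -6621.54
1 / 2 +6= 13 / 2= 6.50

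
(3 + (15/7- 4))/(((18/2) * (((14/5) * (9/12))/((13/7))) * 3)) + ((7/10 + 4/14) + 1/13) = 3973223/3611790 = 1.10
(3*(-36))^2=11664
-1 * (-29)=29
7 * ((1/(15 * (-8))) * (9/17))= -21/680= -0.03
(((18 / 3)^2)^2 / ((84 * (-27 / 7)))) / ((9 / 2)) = -8 / 9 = -0.89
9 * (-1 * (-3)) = 27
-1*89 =-89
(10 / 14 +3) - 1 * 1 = 19 / 7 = 2.71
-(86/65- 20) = 1214/65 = 18.68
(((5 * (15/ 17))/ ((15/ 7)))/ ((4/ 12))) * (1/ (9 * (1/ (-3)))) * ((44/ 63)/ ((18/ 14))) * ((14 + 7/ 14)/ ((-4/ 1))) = 11165/ 2754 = 4.05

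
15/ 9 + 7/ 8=61/ 24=2.54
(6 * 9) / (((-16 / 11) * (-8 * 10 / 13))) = 3861 / 640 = 6.03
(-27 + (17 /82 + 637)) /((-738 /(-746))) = 6221267 /10086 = 616.82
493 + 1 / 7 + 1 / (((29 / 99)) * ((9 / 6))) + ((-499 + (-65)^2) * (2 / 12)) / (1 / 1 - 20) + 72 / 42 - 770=-1178511 / 3857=-305.55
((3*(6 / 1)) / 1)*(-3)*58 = -3132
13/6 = 2.17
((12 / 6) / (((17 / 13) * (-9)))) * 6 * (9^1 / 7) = -156 / 119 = -1.31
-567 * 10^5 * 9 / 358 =-255150000 / 179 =-1425418.99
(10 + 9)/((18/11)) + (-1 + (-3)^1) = 137/18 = 7.61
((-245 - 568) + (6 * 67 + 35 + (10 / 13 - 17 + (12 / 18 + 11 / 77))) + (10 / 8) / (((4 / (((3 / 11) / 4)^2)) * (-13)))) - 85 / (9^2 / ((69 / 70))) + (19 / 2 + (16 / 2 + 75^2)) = 399570535879 / 76108032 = 5250.04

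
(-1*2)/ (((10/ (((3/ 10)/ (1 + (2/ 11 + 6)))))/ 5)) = -33/ 790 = -0.04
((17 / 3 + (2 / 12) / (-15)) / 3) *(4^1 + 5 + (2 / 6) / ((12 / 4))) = 20869 / 1215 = 17.18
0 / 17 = 0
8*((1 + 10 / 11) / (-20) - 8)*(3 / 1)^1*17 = -181662 / 55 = -3302.95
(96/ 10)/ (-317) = -48/ 1585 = -0.03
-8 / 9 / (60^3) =-1 / 243000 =-0.00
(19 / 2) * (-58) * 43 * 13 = -308009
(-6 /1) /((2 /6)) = -18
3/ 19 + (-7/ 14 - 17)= -659/ 38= -17.34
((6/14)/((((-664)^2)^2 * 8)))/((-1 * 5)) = -3/54428999188480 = -0.00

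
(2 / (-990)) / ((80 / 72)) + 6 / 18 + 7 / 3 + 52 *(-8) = -682003 / 1650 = -413.34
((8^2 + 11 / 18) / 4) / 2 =1163 / 144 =8.08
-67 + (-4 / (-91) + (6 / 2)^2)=-5274 / 91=-57.96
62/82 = 31/41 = 0.76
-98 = -98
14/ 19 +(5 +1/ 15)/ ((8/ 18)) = 1153/ 95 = 12.14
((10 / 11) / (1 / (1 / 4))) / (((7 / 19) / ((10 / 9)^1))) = 475 / 693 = 0.69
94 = 94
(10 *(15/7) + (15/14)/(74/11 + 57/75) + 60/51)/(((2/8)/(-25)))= -557377250/245021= -2274.81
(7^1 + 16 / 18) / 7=71 / 63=1.13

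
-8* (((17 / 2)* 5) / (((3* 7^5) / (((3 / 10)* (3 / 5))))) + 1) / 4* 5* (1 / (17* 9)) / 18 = -336191 / 92572956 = -0.00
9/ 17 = 0.53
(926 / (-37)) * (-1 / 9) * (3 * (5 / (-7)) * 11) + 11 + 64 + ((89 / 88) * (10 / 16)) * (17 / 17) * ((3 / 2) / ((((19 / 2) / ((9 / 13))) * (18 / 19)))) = 135480175 / 14222208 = 9.53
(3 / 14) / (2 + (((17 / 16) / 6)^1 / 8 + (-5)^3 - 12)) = -0.00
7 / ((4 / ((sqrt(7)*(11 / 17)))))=77*sqrt(7) / 68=3.00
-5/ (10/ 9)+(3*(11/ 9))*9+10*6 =177/ 2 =88.50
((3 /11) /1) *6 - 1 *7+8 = 29 /11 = 2.64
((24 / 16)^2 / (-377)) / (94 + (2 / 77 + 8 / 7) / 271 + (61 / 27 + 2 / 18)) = -5070681 / 81881932912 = -0.00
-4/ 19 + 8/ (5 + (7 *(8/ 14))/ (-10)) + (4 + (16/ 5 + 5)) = 29997/ 2185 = 13.73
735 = 735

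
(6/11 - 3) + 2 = -5/11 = -0.45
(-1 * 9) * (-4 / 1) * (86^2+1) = 266292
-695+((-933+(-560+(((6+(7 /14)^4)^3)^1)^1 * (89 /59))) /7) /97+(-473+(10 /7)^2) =-1167.66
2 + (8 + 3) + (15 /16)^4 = 902593 /65536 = 13.77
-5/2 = -2.50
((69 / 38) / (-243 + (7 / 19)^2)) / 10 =-1311 / 1753480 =-0.00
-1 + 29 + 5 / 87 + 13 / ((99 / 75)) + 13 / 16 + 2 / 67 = 13250681 / 341968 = 38.75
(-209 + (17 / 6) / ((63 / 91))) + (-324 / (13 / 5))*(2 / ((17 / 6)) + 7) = -13905245 / 11934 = -1165.18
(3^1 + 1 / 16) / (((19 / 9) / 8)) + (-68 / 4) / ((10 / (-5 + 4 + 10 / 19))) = 1179 / 95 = 12.41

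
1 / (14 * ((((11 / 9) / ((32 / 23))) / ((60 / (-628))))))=-2160 / 278047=-0.01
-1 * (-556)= 556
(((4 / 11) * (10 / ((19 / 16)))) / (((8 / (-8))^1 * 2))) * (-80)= 25600 / 209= 122.49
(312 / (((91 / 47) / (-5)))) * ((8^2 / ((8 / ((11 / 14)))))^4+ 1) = -21152803080 / 16807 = -1258571.02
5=5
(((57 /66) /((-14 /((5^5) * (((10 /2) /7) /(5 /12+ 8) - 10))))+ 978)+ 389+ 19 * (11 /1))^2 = 144172927619416609 /11854418884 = 12161956.57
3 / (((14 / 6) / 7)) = 9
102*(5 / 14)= 255 / 7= 36.43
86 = 86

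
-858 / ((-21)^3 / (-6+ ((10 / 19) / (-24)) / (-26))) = -391193 / 703836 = -0.56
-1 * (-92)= 92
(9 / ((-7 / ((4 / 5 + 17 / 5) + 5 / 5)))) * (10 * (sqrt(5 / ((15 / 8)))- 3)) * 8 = 11232 / 7- 2496 * sqrt(6) / 7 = 731.15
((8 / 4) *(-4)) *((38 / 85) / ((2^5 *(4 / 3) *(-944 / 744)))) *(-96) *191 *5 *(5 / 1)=-30374730 / 1003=-30283.88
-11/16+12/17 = 5/272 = 0.02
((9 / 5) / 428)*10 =9 / 214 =0.04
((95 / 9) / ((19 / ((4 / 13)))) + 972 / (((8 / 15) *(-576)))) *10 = -224125 / 7488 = -29.93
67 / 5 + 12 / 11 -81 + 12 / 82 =-149648 / 2255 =-66.36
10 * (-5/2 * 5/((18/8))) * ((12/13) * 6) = -4000/13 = -307.69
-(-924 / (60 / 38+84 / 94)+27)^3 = 259608602138257 / 6229504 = 41674040.52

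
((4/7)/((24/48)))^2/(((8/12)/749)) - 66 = 1401.43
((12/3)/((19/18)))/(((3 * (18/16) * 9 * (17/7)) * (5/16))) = 7168/43605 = 0.16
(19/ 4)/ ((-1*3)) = -19/ 12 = -1.58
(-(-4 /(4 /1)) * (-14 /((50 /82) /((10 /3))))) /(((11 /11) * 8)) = -287 /30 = -9.57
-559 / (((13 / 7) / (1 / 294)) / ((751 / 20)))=-38.44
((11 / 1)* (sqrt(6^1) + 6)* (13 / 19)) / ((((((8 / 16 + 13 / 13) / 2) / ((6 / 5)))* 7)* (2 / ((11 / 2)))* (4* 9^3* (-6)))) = -1573 / 969570 - 1573* sqrt(6) / 5817420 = -0.00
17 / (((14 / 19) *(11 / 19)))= 6137 / 154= 39.85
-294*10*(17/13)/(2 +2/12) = -1774.44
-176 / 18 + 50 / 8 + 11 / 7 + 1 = -241 / 252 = -0.96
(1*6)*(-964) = -5784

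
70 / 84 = 5 / 6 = 0.83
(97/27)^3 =912673/19683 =46.37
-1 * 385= -385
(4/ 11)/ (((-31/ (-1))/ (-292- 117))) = -1636/ 341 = -4.80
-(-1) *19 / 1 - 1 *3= 16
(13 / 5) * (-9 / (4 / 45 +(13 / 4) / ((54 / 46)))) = -12636 / 1543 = -8.19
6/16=0.38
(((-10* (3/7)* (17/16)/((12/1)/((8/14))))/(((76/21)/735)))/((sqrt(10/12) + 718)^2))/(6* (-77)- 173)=7098776955/52768911797311024- 823905* sqrt(30)/13192227949327756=0.00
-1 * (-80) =80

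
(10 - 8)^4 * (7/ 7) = 16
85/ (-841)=-85/ 841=-0.10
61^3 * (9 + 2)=2496791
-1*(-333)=333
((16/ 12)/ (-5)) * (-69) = 92/ 5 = 18.40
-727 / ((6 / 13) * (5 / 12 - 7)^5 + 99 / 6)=391951872 / 3068160655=0.13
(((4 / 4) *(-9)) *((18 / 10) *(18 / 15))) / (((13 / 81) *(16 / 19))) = -373977 / 2600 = -143.84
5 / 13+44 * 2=1149 / 13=88.38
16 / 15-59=-869 / 15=-57.93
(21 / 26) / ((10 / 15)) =63 / 52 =1.21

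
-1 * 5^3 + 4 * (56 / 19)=-2151 / 19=-113.21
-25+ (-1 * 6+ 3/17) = -524/17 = -30.82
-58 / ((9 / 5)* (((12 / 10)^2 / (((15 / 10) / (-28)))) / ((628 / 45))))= 113825 / 6804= 16.73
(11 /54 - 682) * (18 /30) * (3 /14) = -87.66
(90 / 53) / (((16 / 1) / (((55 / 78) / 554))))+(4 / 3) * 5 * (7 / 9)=855043715 / 164896992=5.19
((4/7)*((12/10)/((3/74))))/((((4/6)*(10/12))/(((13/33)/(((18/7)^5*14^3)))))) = 3367/86605200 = 0.00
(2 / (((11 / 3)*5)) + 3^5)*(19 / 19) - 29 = 11776 / 55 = 214.11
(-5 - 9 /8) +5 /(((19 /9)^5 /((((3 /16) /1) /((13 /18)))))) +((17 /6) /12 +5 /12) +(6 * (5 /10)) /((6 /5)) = -6816762883 /2317628664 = -2.94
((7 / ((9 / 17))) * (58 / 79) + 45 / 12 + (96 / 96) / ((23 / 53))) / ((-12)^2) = 1031011 / 9419328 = 0.11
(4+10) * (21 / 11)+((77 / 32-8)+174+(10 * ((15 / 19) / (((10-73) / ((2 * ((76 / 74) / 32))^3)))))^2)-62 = 108594785868447592331 / 815683260256026624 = 133.13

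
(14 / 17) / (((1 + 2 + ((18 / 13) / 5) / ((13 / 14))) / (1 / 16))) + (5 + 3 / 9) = 2027419 / 379032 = 5.35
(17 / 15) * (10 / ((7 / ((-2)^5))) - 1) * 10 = -3706 / 7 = -529.43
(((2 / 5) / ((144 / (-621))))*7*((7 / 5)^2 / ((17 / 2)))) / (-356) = 23667 / 3026000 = 0.01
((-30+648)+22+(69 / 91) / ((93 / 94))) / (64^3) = 0.00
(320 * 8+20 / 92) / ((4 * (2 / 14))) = 412195 / 92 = 4480.38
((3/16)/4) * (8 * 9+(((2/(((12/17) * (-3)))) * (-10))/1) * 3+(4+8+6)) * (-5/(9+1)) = -355/128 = -2.77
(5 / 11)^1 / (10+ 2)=5 / 132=0.04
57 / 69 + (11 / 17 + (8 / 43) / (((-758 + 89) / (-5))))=16585432 / 11247897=1.47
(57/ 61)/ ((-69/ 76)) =-1444/ 1403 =-1.03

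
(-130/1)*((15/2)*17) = -16575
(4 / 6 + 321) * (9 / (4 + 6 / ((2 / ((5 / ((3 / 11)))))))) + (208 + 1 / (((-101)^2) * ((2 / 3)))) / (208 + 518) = 43130685061 / 873899268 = 49.35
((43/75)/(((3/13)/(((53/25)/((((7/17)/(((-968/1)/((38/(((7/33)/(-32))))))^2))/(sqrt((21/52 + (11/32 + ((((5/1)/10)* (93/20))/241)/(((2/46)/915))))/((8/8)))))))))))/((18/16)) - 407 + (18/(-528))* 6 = -17917/44 + 32815321* sqrt(5120493742)/507389832000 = -402.58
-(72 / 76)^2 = -324 / 361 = -0.90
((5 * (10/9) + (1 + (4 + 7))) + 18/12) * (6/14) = 49/6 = 8.17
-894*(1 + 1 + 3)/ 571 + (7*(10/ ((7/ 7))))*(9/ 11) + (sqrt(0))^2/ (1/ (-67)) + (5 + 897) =5976022/ 6281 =951.44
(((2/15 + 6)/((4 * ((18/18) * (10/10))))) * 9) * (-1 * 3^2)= -621/5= -124.20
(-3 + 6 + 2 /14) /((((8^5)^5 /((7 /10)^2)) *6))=77 /11333679558887148512870400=0.00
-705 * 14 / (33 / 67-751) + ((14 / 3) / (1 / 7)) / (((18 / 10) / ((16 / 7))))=37086455 / 678834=54.63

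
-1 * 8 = -8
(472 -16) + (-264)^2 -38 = 70114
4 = 4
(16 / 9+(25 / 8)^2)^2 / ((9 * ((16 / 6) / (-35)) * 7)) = -221046005 / 7962624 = -27.76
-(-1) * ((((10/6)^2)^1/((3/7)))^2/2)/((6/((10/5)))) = 30625/4374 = 7.00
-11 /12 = -0.92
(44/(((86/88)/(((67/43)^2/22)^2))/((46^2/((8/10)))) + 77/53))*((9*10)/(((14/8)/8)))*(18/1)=292884066160876800/1333113084779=219699.34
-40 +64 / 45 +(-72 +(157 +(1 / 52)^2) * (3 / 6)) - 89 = -29465443 / 243360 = -121.08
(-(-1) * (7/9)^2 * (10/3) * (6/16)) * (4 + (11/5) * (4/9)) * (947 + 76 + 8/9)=25285960/6561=3853.98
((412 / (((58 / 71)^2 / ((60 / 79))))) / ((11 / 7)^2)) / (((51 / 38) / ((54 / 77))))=149162383440 / 1503315253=99.22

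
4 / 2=2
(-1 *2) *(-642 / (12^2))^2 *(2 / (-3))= 11449 / 432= 26.50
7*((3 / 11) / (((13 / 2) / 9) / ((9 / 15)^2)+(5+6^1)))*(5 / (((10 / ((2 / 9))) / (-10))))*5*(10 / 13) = -27000 / 43043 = -0.63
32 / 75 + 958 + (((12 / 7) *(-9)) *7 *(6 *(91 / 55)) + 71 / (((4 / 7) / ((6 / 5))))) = 58379 / 1650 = 35.38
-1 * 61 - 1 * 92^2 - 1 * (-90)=-8435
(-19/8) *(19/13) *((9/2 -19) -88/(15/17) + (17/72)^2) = 1068373363/2695680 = 396.33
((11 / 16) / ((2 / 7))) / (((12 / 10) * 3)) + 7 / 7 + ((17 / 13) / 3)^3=6648383 / 3796416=1.75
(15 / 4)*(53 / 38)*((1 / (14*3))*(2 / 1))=265 / 1064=0.25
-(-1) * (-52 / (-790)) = 26 / 395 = 0.07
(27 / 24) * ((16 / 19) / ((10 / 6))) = 54 / 95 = 0.57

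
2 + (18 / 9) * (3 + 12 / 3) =16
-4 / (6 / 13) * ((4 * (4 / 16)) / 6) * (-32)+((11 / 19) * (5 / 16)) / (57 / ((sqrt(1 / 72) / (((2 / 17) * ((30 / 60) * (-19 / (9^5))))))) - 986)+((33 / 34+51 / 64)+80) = 116556165 * sqrt(2) / 96756853120718048+71999770428865971473665 / 562544344043854731072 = 127.99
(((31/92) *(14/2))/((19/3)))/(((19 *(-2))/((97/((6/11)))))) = -231539/132848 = -1.74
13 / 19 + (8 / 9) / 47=5651 / 8037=0.70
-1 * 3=-3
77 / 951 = 0.08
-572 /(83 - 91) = 143 /2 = 71.50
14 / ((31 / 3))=42 / 31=1.35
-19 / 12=-1.58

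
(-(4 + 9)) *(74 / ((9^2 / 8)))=-95.01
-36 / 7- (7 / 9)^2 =-3259 / 567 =-5.75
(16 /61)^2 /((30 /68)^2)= 295936 /837225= 0.35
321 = 321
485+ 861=1346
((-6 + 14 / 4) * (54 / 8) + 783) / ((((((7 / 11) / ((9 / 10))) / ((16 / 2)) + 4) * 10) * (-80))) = -606771 / 2590400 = -0.23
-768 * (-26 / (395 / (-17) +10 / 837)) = -284124672 / 330445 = -859.82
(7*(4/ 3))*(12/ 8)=14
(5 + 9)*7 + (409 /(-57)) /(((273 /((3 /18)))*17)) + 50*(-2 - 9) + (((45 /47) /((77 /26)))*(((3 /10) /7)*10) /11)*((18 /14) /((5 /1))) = -199918301364011 /442300044186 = -452.00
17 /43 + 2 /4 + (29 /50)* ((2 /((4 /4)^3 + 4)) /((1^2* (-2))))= 0.78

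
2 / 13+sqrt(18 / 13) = 2 / 13+3 * sqrt(26) / 13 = 1.33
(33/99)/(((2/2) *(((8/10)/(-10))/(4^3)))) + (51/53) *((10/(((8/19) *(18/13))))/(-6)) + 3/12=-2054287/7632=-269.17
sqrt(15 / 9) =sqrt(15) / 3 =1.29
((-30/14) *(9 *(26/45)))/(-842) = 39/2947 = 0.01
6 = 6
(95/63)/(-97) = -95/6111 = -0.02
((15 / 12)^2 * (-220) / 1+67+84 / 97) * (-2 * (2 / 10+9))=2461989 / 485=5076.27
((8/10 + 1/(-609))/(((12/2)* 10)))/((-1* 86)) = -2431/15712200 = -0.00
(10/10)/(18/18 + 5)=1/6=0.17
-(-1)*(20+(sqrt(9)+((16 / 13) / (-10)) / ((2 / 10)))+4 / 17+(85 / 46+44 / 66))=25.13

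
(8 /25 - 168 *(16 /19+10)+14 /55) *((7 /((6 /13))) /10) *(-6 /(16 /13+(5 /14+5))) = 78787073638 /31323875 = 2515.24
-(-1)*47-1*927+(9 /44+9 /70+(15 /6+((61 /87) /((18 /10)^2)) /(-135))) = -257022874853 /293014260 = -877.17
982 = 982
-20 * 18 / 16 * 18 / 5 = -81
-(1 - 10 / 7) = 3 / 7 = 0.43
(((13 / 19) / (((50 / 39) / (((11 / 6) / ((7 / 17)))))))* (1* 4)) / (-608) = -31603 / 2021600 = -0.02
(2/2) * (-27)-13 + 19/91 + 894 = 77733/91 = 854.21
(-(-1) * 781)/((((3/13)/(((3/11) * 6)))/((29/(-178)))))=-80301/89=-902.26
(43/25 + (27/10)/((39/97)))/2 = 5483/1300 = 4.22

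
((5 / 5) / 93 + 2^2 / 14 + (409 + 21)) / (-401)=-280123 / 261051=-1.07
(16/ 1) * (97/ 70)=776/ 35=22.17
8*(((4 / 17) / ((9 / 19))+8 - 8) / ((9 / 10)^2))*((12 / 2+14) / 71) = 1.38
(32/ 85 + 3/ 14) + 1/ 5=941/ 1190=0.79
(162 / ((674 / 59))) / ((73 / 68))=324972 / 24601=13.21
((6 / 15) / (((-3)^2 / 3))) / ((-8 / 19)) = -19 / 60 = -0.32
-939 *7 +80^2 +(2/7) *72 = -1067/7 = -152.43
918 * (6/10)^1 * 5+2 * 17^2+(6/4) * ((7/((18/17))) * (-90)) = 4879/2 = 2439.50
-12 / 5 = -2.40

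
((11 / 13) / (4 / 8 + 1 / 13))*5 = 22 / 3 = 7.33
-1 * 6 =-6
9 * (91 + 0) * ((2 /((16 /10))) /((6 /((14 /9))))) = 3185 /12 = 265.42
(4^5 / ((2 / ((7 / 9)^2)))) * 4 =1238.91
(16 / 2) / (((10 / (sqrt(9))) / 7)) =84 / 5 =16.80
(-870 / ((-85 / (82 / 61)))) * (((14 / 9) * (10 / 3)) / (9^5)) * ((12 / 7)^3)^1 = 6087680 / 1000152279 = 0.01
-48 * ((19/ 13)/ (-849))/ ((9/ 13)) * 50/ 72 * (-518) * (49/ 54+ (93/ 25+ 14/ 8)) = -169469398/ 618921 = -273.81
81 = 81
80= 80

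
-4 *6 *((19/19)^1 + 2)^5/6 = -972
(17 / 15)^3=4913 / 3375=1.46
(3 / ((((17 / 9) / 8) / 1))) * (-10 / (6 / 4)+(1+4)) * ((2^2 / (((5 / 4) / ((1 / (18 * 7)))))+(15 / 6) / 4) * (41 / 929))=-67199 / 110551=-0.61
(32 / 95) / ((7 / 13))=416 / 665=0.63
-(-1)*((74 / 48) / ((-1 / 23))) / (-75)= 851 / 1800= 0.47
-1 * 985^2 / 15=-194045 / 3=-64681.67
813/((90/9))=813/10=81.30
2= 2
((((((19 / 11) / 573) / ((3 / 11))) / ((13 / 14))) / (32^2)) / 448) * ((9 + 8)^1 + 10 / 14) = 589 / 1281466368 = 0.00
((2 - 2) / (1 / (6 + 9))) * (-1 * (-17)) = 0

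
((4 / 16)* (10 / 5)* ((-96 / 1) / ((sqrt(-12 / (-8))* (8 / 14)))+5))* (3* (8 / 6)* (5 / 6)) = 25 / 3 - 280* sqrt(6) / 3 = -220.29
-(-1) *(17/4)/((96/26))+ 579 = 111389/192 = 580.15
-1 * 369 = -369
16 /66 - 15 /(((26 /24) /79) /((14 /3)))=-2189776 /429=-5104.37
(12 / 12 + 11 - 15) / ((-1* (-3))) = -1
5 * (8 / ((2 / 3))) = 60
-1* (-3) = 3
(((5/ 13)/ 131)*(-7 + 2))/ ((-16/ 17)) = 425/ 27248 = 0.02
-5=-5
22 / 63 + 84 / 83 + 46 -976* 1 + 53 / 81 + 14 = -43013021 / 47061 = -913.98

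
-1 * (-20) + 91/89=1871/89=21.02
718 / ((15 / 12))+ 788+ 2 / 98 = 333793 / 245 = 1362.42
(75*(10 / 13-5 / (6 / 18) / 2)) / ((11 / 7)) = -91875 / 286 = -321.24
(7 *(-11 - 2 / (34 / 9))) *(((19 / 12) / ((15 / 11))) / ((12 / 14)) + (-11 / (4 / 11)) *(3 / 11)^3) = -3019429 / 50490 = -59.80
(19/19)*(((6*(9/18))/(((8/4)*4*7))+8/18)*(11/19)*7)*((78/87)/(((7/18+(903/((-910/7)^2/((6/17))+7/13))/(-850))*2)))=28487383056275/12244122035488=2.33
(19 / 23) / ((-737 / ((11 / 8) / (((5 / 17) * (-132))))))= 323 / 8136480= 0.00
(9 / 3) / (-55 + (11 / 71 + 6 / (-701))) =-49771 / 910040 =-0.05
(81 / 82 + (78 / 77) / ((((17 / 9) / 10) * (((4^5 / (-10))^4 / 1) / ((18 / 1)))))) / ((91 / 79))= 0.86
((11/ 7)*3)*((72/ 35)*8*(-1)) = -19008/ 245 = -77.58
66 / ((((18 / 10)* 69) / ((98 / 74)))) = 5390 / 7659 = 0.70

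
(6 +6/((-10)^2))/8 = 303/400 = 0.76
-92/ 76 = -23/ 19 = -1.21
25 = 25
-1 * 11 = -11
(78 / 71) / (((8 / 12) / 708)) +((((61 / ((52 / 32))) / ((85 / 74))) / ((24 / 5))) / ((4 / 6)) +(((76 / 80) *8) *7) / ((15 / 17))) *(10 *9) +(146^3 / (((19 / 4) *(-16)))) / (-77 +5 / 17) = 7820000071591 / 971900540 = 8046.09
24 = 24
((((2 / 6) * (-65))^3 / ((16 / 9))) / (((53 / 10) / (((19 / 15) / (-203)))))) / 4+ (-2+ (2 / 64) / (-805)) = -502832 / 1590795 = -0.32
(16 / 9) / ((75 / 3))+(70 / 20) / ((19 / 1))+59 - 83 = -203017 / 8550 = -23.74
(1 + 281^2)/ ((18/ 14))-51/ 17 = 552707/ 9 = 61411.89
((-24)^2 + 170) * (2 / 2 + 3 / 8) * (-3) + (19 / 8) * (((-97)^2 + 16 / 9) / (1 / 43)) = 68975887 / 72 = 957998.43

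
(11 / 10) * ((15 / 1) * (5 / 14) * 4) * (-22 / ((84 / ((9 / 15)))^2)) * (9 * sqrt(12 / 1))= -3267 * sqrt(3) / 6860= -0.82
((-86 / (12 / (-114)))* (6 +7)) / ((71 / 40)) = 5983.66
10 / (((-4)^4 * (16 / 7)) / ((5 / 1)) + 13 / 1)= 350 / 4551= 0.08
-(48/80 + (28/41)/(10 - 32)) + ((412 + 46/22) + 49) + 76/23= 2196371/4715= 465.83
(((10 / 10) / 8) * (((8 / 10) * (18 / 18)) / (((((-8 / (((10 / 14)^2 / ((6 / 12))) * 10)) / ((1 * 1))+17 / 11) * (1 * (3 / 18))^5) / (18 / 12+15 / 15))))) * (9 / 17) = 8019000 / 5933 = 1351.59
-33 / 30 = -11 / 10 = -1.10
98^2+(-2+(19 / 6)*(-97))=55769 / 6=9294.83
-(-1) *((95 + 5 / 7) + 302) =2784 / 7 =397.71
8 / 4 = 2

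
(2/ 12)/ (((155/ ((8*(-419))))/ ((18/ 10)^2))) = -45252/ 3875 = -11.68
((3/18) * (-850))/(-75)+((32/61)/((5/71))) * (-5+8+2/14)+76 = 1946491/19215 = 101.30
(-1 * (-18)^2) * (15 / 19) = -4860 / 19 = -255.79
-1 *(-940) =940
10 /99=0.10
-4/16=-1/4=-0.25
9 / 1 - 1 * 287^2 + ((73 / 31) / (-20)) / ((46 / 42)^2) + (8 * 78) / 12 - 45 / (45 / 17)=-27000985693 / 327980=-82325.10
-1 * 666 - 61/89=-59335/89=-666.69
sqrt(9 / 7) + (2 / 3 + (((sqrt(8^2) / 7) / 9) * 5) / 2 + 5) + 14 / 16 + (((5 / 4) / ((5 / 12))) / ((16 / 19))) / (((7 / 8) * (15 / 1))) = 3 * sqrt(7) / 7 + 2567 / 360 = 8.26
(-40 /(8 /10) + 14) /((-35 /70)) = 72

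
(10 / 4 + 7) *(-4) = -38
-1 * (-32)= 32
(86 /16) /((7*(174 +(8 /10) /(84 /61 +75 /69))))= 743255 /168739312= 0.00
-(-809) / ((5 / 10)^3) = 6472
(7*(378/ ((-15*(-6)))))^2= 21609/ 25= 864.36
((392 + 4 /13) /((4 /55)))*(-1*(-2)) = 140250 /13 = 10788.46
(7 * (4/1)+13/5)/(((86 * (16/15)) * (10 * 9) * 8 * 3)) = 17/110080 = 0.00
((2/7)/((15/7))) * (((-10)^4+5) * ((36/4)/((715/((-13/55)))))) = -12006/3025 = -3.97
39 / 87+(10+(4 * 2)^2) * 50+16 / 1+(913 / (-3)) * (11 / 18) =5528711 / 1566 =3530.47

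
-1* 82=-82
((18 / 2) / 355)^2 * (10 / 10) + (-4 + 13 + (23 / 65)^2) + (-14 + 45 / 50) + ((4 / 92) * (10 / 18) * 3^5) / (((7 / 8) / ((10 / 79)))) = -1693090299391 / 541784247550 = -3.13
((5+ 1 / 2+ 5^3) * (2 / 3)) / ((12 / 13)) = 377 / 4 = 94.25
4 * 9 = 36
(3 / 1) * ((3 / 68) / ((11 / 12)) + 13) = 7320 / 187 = 39.14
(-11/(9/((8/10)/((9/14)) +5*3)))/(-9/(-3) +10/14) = -56287/10530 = -5.35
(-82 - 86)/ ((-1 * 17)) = 9.88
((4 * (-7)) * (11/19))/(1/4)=-1232/19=-64.84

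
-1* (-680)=680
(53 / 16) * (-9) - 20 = -797 / 16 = -49.81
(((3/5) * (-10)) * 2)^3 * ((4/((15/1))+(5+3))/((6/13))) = -154752/5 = -30950.40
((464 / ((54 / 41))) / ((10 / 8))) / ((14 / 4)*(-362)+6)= -0.22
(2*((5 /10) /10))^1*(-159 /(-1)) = 159 /10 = 15.90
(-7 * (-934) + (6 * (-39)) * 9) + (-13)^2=4601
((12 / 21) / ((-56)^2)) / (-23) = -1 / 126224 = -0.00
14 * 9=126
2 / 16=1 / 8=0.12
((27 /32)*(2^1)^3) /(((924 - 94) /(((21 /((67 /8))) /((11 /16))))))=9072 /305855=0.03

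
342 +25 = 367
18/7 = 2.57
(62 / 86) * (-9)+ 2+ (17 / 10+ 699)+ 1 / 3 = 898543 / 1290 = 696.54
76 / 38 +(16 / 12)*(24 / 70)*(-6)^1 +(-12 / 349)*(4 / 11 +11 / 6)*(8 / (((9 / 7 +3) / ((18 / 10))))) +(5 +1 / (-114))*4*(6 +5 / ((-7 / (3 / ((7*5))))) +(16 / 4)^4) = 280313151568 / 53611635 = 5228.59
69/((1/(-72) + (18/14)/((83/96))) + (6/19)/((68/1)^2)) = 1981158291/42301193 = 46.83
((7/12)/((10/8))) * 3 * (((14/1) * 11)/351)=1078/1755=0.61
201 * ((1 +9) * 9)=18090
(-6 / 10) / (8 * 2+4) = -3 / 100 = -0.03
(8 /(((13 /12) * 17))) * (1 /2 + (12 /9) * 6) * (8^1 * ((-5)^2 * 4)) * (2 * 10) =768000 /13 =59076.92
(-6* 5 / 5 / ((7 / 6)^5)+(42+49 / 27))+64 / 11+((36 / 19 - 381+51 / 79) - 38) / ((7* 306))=5943538158286 / 127372673043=46.66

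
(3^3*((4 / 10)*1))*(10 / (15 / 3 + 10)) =36 / 5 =7.20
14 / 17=0.82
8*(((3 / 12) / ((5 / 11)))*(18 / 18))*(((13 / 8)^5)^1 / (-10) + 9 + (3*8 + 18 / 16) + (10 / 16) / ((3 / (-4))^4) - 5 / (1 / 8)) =-1469387183 / 66355200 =-22.14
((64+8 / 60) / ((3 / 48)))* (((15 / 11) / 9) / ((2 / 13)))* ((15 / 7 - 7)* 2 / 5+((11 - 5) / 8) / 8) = -12949963 / 6930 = -1868.68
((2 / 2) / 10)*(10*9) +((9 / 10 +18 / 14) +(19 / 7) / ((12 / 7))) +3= 6623 / 420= 15.77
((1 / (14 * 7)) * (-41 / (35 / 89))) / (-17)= 3649 / 58310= 0.06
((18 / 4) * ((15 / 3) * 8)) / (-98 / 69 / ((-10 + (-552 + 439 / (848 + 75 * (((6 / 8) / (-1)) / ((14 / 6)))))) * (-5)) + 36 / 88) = 384688834200 / 873211571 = 440.54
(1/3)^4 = 1/81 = 0.01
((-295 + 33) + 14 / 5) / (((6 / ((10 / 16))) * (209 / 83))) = -10.72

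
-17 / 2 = -8.50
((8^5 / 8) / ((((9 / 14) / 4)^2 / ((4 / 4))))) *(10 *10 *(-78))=-33397145600 / 27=-1236931318.52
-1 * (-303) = 303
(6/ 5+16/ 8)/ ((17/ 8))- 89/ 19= -5133/ 1615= -3.18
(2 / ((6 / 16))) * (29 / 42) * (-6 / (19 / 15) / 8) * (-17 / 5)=986 / 133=7.41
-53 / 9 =-5.89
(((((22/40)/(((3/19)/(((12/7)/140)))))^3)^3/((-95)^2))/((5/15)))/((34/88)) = 69554192499831753417/173018944777985206250000000000000000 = 0.00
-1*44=-44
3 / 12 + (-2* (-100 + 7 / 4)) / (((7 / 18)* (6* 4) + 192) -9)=1.27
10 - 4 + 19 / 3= 37 / 3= 12.33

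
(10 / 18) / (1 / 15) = 25 / 3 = 8.33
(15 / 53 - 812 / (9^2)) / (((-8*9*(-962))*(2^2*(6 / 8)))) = -3217 / 68619312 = -0.00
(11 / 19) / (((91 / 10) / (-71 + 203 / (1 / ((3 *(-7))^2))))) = 517880 / 91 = 5690.99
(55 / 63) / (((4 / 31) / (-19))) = -32395 / 252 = -128.55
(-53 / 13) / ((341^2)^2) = -53 / 175776522493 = -0.00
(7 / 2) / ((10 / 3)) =21 / 20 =1.05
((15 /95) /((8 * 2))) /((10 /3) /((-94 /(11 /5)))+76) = 0.00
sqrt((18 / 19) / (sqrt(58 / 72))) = 6* 29^(3 / 4)* sqrt(57) / 551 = 1.03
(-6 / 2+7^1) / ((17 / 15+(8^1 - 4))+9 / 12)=240 / 353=0.68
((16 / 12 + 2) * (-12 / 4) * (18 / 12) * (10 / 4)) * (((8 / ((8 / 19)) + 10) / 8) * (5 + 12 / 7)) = -102225 / 112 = -912.72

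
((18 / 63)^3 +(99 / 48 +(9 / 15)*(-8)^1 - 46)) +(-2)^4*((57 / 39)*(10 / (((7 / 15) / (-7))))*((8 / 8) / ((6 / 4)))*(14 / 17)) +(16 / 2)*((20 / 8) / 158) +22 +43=-914735883303 / 479074960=-1909.38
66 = 66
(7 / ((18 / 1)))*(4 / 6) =7 / 27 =0.26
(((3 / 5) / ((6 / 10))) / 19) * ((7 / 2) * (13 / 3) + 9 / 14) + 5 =2327 / 399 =5.83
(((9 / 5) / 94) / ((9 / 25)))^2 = 25 / 8836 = 0.00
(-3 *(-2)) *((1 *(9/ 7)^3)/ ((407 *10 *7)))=2187/ 4886035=0.00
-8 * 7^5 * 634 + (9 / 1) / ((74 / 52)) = -3154068614 / 37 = -85245097.68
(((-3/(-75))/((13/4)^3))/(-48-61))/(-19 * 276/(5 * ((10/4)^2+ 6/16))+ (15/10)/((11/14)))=0.00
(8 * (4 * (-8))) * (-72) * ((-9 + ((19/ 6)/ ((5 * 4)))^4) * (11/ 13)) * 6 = -20527206469/ 24375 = -842141.80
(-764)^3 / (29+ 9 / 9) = -222971872 / 15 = -14864791.47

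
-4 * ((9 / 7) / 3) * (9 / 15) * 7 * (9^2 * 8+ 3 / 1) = -23436 / 5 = -4687.20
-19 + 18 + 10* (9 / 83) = 7 / 83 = 0.08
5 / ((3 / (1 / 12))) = 5 / 36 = 0.14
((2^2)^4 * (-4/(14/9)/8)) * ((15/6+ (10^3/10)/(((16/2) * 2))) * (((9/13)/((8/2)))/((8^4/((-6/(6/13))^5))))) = 11567205/1024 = 11296.10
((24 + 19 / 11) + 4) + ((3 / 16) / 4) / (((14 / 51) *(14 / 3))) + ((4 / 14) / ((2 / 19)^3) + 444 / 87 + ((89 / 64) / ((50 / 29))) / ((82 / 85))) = 57558966263 / 205078720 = 280.67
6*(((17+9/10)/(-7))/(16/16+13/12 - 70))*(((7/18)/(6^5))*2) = 179/7921800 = 0.00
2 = 2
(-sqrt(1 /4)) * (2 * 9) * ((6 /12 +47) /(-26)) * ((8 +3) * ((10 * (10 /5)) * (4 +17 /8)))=2304225 /104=22156.01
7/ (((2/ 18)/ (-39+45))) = 378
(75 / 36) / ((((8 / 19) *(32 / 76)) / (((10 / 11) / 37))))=45125 / 156288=0.29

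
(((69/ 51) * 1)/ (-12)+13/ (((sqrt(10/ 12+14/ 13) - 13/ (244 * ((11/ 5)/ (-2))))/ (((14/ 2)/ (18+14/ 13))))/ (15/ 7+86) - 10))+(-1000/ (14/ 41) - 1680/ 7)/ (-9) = 350.64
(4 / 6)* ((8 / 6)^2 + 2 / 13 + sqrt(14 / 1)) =452 / 351 + 2* sqrt(14) / 3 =3.78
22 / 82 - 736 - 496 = -50501 / 41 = -1231.73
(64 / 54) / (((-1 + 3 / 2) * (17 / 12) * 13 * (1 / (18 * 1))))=512 / 221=2.32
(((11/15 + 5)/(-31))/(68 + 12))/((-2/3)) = 43/12400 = 0.00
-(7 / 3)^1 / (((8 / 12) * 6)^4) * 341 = -2387 / 768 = -3.11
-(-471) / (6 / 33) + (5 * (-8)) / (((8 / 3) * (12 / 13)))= 10297 / 4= 2574.25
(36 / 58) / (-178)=-9 / 2581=-0.00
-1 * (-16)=16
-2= -2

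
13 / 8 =1.62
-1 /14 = -0.07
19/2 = 9.50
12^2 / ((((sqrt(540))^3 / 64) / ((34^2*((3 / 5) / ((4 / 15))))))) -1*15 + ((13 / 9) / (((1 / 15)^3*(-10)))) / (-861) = -8285 / 574 + 36992*sqrt(15) / 75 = 1895.82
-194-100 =-294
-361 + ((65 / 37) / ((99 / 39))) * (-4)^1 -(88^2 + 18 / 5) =-49519903 / 6105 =-8111.37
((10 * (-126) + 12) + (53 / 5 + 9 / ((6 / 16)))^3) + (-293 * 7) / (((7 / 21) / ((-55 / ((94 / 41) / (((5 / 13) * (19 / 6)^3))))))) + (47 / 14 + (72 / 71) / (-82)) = 413015011438076431 / 224106246000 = 1842942.88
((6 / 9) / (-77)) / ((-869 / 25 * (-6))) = -25 / 602217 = -0.00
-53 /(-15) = 53 /15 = 3.53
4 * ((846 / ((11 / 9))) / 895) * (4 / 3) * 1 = 40608 / 9845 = 4.12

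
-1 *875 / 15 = -175 / 3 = -58.33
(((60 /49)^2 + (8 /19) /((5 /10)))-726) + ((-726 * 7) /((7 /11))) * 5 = -1854579248 /45619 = -40653.66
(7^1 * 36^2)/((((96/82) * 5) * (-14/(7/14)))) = -1107/20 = -55.35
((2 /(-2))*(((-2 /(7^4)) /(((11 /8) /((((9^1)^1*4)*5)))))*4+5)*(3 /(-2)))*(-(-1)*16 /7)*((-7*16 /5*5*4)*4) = -740567040 /26411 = -28040.10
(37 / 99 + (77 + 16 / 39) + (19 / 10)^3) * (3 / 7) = 15562219 / 429000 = 36.28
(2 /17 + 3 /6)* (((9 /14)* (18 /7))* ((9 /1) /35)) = 2187 /8330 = 0.26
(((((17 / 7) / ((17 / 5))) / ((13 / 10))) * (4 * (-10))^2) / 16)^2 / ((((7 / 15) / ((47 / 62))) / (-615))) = -5419687500000 / 1796977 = -3016002.71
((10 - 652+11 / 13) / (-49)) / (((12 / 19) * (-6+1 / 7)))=-158365 / 44772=-3.54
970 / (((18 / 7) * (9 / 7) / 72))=21124.44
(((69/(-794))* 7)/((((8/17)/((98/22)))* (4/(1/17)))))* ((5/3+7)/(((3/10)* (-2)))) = 512785/419232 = 1.22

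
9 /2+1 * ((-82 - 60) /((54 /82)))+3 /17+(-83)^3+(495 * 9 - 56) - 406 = -521428547 /918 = -568004.95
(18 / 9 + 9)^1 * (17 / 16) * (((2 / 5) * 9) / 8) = 1683 / 320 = 5.26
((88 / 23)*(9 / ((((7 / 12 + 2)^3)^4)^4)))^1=5005240982501182375330171901438411478709933931791122432 / 8852973007385516482739092428965976022755070404834909879951141229119198743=0.00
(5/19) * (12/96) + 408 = 62021/152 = 408.03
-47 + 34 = -13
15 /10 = 3 /2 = 1.50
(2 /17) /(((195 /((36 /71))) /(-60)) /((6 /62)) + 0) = -864 /486421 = -0.00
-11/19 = -0.58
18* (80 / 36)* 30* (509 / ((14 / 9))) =2748600 / 7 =392657.14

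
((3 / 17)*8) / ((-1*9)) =-8 / 51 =-0.16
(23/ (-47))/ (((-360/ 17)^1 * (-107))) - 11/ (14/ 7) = -9957811/ 1810440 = -5.50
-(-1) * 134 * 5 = 670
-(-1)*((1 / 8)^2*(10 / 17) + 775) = 421605 / 544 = 775.01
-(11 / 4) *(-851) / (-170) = -9361 / 680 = -13.77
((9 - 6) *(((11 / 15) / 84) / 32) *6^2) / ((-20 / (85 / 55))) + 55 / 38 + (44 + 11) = 24023031 / 425600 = 56.45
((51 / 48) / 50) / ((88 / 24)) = 51 / 8800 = 0.01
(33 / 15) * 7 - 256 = -240.60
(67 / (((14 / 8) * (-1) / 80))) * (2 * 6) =-257280 / 7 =-36754.29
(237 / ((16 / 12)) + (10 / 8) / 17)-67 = 1884 / 17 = 110.82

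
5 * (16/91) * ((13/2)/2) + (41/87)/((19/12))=12168/3857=3.15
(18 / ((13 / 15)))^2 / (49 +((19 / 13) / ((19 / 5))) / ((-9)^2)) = 2952450 / 335413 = 8.80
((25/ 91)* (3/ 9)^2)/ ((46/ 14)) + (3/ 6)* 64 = 86137/ 2691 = 32.01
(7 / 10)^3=343 / 1000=0.34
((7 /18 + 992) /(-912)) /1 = -17863 /16416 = -1.09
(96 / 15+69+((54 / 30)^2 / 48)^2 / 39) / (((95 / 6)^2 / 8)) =1411490187 / 586625000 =2.41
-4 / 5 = -0.80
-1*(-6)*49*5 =1470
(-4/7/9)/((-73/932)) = 3728/4599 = 0.81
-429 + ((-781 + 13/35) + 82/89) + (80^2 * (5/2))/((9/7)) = 314993893/28035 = 11235.74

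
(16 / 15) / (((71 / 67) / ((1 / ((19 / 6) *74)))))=1072 / 249565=0.00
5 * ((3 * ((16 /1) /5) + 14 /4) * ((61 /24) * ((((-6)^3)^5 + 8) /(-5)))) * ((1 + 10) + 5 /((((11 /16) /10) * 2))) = 244690789785848081 /330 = 741487241775297.22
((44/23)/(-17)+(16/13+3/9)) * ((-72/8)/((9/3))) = -22135/5083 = -4.35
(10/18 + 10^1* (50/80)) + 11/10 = 1423/180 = 7.91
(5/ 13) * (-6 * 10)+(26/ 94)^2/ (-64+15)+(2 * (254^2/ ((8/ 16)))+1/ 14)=726195993049/ 2814266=258040.99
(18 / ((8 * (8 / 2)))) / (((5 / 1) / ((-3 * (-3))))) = 81 / 80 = 1.01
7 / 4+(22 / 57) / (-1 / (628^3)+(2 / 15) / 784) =5343950625517 / 2352839084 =2271.28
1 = 1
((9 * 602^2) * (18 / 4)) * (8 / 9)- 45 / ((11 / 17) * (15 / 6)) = 143511678 / 11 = 13046516.18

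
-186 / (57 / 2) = -124 / 19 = -6.53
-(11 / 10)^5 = -161051 / 100000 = -1.61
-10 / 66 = -0.15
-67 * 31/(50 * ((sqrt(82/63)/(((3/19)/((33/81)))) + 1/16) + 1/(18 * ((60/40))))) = 10938096792/22897579225-13502028672 * sqrt(574)/22897579225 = -13.65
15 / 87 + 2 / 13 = 0.33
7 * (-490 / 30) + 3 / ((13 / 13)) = -334 / 3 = -111.33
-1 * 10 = -10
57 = 57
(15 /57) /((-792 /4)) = -0.00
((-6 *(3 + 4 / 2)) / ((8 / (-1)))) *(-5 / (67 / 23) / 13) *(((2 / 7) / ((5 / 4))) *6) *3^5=-1006020 / 6097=-165.00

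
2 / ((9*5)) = 2 / 45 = 0.04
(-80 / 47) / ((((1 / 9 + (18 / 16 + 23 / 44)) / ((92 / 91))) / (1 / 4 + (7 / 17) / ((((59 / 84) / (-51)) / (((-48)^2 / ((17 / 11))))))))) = 260599933630080 / 5975734583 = 43609.69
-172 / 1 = -172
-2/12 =-1/6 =-0.17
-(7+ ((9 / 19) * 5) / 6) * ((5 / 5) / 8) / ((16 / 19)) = -281 / 256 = -1.10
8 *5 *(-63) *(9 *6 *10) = -1360800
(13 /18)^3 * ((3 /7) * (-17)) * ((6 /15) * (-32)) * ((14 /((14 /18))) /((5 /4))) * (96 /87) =76490752 /137025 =558.22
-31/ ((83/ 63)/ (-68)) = 132804/ 83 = 1600.05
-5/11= -0.45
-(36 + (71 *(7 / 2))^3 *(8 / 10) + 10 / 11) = -12276384.21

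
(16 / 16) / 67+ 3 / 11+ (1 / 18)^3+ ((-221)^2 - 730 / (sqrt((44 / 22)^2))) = 208360004705 / 4298184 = 48476.29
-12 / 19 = -0.63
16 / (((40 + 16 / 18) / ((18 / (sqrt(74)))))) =81 * sqrt(74) / 851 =0.82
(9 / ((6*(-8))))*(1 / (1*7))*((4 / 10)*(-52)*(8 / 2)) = 78 / 35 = 2.23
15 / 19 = 0.79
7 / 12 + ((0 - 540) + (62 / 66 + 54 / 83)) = -1964143 / 3652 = -537.83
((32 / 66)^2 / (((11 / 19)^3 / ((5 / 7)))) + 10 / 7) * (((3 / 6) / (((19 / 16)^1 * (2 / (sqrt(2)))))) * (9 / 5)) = 18619288 * sqrt(2) / 21419783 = 1.23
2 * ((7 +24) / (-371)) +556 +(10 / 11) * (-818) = -766426 / 4081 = -187.80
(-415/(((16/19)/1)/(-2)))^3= 490235879125/512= 957491951.42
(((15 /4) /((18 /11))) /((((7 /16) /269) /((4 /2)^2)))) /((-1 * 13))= -118360 /273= -433.55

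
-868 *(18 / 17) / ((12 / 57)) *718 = -53285652 / 17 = -3134450.12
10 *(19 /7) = 190 /7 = 27.14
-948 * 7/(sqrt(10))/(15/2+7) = -6636 * sqrt(10)/145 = -144.72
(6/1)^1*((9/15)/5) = 18/25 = 0.72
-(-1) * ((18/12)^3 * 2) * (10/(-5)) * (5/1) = -135/2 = -67.50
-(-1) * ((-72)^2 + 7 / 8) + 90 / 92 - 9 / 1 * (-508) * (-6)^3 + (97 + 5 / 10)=-180737431 / 184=-982268.65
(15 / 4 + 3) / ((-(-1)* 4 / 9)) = 243 / 16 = 15.19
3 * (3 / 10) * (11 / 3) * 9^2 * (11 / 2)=29403 / 20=1470.15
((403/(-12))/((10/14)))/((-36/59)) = 166439/2160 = 77.06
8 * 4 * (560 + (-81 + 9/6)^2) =220168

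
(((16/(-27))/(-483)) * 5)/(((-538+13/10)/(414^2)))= -73600/37569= -1.96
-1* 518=-518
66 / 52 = 1.27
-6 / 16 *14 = -21 / 4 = -5.25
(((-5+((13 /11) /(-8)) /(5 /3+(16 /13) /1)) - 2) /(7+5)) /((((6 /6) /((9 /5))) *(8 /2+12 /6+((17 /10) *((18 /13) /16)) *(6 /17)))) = -911495 /5215628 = -0.17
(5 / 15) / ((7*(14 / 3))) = 1 / 98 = 0.01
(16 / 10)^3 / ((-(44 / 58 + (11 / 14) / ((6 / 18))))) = -207872 / 158125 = -1.31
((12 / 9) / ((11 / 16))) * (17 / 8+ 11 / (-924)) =2840 / 693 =4.10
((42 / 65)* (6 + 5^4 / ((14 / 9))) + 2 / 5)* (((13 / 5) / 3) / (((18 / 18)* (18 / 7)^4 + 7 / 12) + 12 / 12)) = 5.05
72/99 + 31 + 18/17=6131/187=32.79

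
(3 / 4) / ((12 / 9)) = 9 / 16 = 0.56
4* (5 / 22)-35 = -375 / 11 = -34.09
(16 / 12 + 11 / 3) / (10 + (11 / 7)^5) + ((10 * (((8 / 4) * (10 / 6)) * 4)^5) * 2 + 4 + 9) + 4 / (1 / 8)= 74893714150960 / 8886267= 8428028.79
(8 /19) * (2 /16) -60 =-1139 /19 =-59.95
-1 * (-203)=203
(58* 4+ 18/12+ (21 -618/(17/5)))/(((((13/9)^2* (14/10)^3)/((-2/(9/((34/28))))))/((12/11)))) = -3.74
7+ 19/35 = 264/35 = 7.54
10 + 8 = 18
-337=-337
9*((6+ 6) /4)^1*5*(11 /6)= 495 /2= 247.50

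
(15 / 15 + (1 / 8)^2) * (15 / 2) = 975 / 128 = 7.62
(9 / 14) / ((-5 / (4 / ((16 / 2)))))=-9 / 140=-0.06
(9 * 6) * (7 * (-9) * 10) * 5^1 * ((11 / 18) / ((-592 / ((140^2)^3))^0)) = -103950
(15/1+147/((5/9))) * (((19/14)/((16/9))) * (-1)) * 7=-119529/80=-1494.11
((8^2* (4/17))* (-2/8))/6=-32/51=-0.63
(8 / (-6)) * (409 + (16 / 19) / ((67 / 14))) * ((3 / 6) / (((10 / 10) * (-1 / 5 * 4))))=868135 / 2546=340.98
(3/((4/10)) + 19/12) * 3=109/4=27.25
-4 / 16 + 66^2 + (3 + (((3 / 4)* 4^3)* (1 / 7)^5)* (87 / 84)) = 2051211707 / 470596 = 4358.75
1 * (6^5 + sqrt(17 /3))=sqrt(51) /3 + 7776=7778.38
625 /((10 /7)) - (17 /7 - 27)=6469 /14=462.07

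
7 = 7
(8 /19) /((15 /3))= 8 /95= 0.08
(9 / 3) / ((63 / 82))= 82 / 21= 3.90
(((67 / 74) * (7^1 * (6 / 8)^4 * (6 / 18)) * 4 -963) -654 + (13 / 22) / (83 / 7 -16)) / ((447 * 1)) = -2439113719 / 675320448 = -3.61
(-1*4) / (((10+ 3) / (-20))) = 80 / 13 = 6.15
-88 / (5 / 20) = -352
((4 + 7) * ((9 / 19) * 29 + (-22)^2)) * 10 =1040270 / 19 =54751.05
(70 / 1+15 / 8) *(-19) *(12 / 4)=-32775 / 8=-4096.88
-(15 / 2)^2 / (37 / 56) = -3150 / 37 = -85.14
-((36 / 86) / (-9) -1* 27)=27.05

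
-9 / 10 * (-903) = 8127 / 10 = 812.70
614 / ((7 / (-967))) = -593738 / 7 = -84819.71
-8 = -8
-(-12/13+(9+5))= -170/13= -13.08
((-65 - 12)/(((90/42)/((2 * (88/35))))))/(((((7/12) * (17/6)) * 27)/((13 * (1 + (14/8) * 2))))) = -100672/425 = -236.88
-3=-3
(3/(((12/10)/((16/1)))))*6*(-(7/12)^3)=-1715/36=-47.64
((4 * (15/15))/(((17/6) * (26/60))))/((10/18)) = 1296/221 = 5.86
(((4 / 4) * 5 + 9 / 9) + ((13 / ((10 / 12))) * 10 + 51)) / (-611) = -213 / 611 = -0.35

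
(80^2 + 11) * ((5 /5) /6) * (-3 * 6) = -19233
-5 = -5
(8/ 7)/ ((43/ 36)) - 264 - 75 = -101751/ 301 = -338.04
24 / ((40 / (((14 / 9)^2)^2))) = 38416 / 10935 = 3.51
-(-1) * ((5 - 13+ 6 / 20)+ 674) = 6663 / 10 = 666.30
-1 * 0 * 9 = 0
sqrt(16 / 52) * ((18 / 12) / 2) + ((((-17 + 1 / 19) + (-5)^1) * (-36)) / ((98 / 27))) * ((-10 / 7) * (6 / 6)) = -2026620 / 6517 + 3 * sqrt(13) / 26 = -310.56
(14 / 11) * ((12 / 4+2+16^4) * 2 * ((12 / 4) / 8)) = 1376361 / 22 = 62561.86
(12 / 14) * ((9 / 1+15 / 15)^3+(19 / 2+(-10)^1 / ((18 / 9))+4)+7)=6093 / 7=870.43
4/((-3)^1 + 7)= 1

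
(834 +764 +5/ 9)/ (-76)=-21.03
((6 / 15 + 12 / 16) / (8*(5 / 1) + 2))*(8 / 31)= 23 / 3255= 0.01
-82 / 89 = -0.92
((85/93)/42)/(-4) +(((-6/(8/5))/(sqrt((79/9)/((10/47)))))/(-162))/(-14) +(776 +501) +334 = 25170179/15624 - 5 * sqrt(37130)/3742704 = 1610.99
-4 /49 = -0.08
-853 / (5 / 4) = -3412 / 5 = -682.40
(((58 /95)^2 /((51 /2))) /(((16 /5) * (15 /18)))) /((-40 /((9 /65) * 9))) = -68121 /398905000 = -0.00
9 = 9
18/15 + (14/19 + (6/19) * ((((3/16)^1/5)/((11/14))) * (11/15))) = 3701/1900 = 1.95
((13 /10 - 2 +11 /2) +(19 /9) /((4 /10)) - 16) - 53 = -5303 /90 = -58.92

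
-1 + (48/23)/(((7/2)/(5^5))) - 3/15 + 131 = 1604489/805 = 1993.15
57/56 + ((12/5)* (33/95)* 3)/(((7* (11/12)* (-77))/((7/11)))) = 3265707/3218600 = 1.01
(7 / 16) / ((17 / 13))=91 / 272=0.33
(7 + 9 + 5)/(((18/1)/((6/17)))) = 7/17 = 0.41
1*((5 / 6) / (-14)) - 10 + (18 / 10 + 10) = 731 / 420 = 1.74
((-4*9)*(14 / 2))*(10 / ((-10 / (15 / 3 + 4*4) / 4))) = 21168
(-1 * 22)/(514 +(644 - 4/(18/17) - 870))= -99/1279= -0.08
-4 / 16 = -1 / 4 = -0.25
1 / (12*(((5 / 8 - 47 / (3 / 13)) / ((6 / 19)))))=-12 / 92587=-0.00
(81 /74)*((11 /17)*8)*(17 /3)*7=8316 /37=224.76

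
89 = 89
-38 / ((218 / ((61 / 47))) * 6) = -1159 / 30738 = -0.04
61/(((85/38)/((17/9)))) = 2318/45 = 51.51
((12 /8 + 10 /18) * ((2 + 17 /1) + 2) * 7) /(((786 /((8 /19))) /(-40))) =-145040 /22401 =-6.47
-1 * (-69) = 69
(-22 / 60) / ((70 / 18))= -33 / 350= -0.09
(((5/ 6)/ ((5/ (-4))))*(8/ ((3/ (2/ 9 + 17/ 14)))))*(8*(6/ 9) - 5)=-0.85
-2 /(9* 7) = -2 /63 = -0.03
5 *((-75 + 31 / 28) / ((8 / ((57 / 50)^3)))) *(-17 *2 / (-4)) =-6513793389 / 11200000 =-581.59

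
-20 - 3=-23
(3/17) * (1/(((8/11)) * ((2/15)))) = 495/272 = 1.82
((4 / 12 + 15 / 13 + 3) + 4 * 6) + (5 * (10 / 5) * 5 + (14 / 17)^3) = 15145709 / 191607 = 79.05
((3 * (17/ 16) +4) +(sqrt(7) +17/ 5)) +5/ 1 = 18.23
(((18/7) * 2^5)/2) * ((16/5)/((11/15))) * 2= 27648/77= 359.06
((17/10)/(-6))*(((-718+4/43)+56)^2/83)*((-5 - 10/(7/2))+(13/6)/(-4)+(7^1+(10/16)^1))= 6393888683/5524812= 1157.30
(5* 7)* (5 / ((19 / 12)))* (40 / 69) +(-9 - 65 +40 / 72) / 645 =162251143 / 2536785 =63.96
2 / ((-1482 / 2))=-2 / 741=-0.00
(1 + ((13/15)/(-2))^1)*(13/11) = 221/330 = 0.67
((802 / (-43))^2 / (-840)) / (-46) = 160801 / 17861340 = 0.01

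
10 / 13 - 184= -2382 / 13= -183.23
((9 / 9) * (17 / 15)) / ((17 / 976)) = 976 / 15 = 65.07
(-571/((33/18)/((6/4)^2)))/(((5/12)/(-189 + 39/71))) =247535352/781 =316946.67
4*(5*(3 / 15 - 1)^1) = -16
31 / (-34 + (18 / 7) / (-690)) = -805 / 883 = -0.91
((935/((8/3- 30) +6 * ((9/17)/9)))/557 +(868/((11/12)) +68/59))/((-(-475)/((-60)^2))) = 4243936775211/590679562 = 7184.84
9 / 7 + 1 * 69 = 492 / 7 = 70.29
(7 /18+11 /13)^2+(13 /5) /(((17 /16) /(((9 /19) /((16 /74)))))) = 608963863 /88430940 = 6.89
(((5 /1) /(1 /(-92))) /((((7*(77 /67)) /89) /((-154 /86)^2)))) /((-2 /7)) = 105604730 /1849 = 57114.51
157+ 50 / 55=1737 / 11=157.91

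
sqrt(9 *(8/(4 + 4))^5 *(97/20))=3 *sqrt(485)/10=6.61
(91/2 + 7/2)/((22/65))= 3185/22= 144.77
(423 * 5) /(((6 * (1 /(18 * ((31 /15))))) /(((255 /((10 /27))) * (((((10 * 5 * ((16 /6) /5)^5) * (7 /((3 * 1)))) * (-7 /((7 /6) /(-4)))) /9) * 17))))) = 772672323584 /375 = 2060459529.56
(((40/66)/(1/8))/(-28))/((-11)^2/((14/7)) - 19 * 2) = -0.01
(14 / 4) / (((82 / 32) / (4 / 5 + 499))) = 139944 / 205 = 682.65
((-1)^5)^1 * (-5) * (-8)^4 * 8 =163840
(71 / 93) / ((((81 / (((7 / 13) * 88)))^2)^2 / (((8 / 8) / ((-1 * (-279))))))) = 10223066771456 / 31900731118386507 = 0.00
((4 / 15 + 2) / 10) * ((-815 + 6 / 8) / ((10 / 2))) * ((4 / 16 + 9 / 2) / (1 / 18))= -3156033 / 1000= -3156.03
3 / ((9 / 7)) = 7 / 3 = 2.33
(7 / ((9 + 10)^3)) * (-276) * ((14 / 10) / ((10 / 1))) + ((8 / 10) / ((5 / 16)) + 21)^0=164713 / 171475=0.96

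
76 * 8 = 608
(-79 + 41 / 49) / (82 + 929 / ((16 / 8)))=-7660 / 53557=-0.14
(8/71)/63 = 8/4473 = 0.00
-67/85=-0.79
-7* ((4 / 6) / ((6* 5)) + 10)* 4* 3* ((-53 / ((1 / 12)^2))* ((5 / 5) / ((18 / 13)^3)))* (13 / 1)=38230840648 / 1215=31465712.47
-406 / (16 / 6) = -609 / 4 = -152.25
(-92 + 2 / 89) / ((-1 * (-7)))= -8186 / 623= -13.14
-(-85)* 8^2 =5440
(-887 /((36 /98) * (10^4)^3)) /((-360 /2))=43463 /3240000000000000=0.00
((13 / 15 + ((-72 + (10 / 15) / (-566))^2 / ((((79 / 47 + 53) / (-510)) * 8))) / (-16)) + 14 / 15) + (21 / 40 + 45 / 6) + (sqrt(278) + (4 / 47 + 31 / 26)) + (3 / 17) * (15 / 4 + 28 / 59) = sqrt(278) + 9435516631992938491 / 24218618513681280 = 406.27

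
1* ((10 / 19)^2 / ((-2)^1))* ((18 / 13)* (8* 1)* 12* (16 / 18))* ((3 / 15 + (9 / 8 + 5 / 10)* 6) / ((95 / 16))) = -2445312 / 89167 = -27.42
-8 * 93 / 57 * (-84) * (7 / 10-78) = -8051568 / 95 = -84753.35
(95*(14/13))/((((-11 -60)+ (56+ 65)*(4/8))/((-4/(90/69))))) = 3496/117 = 29.88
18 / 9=2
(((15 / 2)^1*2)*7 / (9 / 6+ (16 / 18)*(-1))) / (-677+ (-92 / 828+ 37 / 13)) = -221130 / 867779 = -0.25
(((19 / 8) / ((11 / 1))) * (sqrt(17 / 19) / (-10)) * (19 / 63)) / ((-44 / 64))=19 * sqrt(323) / 38115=0.01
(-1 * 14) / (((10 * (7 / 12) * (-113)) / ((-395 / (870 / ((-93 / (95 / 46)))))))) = 0.43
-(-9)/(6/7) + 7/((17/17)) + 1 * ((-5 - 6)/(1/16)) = -317/2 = -158.50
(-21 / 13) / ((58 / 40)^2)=-8400 / 10933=-0.77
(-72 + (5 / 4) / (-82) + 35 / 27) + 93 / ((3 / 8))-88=790673 / 8856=89.28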